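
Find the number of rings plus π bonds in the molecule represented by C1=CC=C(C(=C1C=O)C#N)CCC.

7

Molecular formula from the SMILES: C11H11NO.
DoU = (2C + 2 + N − H − X)/2 = (2·11 + 2 + 1 − 11 − 0)/2 = 14/2 = 7.
(Structurally: 1 ring(s) + 6 π bond(s) = 7.)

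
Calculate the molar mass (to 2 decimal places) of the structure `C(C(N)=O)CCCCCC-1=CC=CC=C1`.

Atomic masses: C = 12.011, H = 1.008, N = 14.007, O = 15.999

205.30

Molecular formula: C13H19NO.
M = 13×12.011 + 19×1.008 + 1×14.007 + 1×15.999 = 205.30 g/mol.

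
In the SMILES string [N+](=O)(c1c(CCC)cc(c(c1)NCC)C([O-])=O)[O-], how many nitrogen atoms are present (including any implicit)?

2

The symbol for nitrogen appears 2 times in the SMILES.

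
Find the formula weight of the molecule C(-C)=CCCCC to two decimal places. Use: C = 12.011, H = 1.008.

Molecular formula: C7H14.
M = 7×12.011 + 14×1.008 = 98.19 g/mol.

98.19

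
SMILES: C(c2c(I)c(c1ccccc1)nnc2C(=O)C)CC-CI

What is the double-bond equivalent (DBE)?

Molecular formula from the SMILES: C16H16I2N2O.
DoU = (2C + 2 + N − H − X)/2 = (2·16 + 2 + 2 − 16 − 2)/2 = 18/2 = 9.
(Structurally: 2 ring(s) + 7 π bond(s) = 9.)

9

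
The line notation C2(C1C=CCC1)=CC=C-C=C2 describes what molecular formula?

C11H12

Heavy atoms from the SMILES: 11 C.
Implicit hydrogens by atom environment:
  5 × C (aromatic): 1 H each → 5
  3 × C: 1 H each → 3
  2 × C: 2 H each → 4
  1 × C (aromatic): no H
  Total hydrogens = 12.
Molecular formula: C11H12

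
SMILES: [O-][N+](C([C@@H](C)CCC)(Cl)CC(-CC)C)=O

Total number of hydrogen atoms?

Hydrogens are implicit in SMILES; fill each atom to its normal valence:
  4 × C: 3 H each → 12
  4 × C: 2 H each → 8
  2 × C: 1 H each → 2
  1 × C: no H
  1 × Cl: no H
  1 × N (charge +1): no H
  1 × O: no H
  1 × O (charge -1): no H
  Total hydrogens = 22.

22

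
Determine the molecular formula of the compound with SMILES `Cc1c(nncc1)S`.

C5H6N2S

Heavy atoms from the SMILES: 5 C, 2 N, 1 S.
Implicit hydrogens by atom environment:
  2 × C (aromatic): 1 H each → 2
  2 × C (aromatic): no H
  2 × N (aromatic): no H
  1 × C: 3 H
  1 × S: 1 H
  Total hydrogens = 6.
Molecular formula: C5H6N2S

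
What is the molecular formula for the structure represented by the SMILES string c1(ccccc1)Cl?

C6H5Cl

Heavy atoms from the SMILES: 6 C, 1 Cl.
Implicit hydrogens by atom environment:
  5 × C (aromatic): 1 H each → 5
  1 × C (aromatic): no H
  1 × Cl: no H
  Total hydrogens = 5.
Molecular formula: C6H5Cl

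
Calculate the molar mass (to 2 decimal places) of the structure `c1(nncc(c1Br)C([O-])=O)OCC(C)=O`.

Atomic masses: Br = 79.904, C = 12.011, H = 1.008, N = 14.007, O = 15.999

274.05

Molecular formula: C8H6BrN2O4-.
M = 1×79.904 + 8×12.011 + 6×1.008 + 2×14.007 + 4×15.999 = 274.05 g/mol.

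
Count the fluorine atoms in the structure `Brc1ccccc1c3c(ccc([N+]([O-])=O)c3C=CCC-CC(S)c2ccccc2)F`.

1

The symbol for fluorine appears 1 time in the SMILES.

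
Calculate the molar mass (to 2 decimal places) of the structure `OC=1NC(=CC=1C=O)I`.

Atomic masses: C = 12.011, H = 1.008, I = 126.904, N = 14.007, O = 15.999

Molecular formula: C5H4INO2.
M = 5×12.011 + 4×1.008 + 1×126.904 + 1×14.007 + 2×15.999 = 237.00 g/mol.

237.00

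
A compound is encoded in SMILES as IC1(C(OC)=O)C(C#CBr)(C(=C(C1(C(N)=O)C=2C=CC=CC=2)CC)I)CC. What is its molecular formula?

Heavy atoms from the SMILES: 1 Br, 20 C, 2 I, 1 N, 3 O.
Implicit hydrogens by atom environment:
  9 × C: no H
  5 × C (aromatic): 1 H each → 5
  3 × C: 3 H each → 9
  3 × O: no H
  2 × C: 2 H each → 4
  2 × I: no H
  1 × Br: no H
  1 × C (aromatic): no H
  1 × N: 2 H
  Total hydrogens = 20.
Molecular formula: C20H20BrI2NO3

C20H20BrI2NO3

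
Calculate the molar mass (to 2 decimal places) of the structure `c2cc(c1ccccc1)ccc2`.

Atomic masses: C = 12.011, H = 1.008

154.21

Molecular formula: C12H10.
M = 12×12.011 + 10×1.008 = 154.21 g/mol.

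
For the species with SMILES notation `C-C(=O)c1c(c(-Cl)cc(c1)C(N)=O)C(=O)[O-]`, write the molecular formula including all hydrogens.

C10H7ClNO4-

Heavy atoms from the SMILES: 10 C, 1 Cl, 1 N, 4 O.
Implicit hydrogens by atom environment:
  4 × C (aromatic): no H
  3 × C: no H
  3 × O: no H
  2 × C (aromatic): 1 H each → 2
  1 × C: 3 H
  1 × Cl: no H
  1 × N: 2 H
  1 × O (charge -1): no H
  Total hydrogens = 7.
Net charge -1.
Molecular formula: C10H7ClNO4-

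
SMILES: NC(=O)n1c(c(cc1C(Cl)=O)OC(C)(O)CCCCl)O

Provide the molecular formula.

Heavy atoms from the SMILES: 11 C, 2 Cl, 2 N, 5 O.
Implicit hydrogens by atom environment:
  3 × C: 2 H each → 6
  3 × C (aromatic): no H
  3 × C: no H
  3 × O: no H
  2 × Cl: no H
  2 × O: 1 H each → 2
  1 × C: 3 H
  1 × C (aromatic): 1 H
  1 × N: 2 H
  1 × N (aromatic): no H
  Total hydrogens = 14.
Molecular formula: C11H14Cl2N2O5

C11H14Cl2N2O5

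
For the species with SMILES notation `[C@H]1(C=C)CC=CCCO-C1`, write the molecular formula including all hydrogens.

Heavy atoms from the SMILES: 9 C, 1 O.
Implicit hydrogens by atom environment:
  5 × C: 2 H each → 10
  4 × C: 1 H each → 4
  1 × O: no H
  Total hydrogens = 14.
Molecular formula: C9H14O

C9H14O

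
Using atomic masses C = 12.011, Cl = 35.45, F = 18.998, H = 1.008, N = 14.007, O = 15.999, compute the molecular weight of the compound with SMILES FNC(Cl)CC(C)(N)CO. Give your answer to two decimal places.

Molecular formula: C5H12ClFN2O.
M = 5×12.011 + 1×35.45 + 1×18.998 + 12×1.008 + 2×14.007 + 1×15.999 = 170.61 g/mol.

170.61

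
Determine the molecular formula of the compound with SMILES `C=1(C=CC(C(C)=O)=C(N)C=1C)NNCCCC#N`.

Heavy atoms from the SMILES: 13 C, 4 N, 1 O.
Implicit hydrogens by atom environment:
  4 × C (aromatic): no H
  3 × C: 2 H each → 6
  2 × C: 3 H each → 6
  2 × C (aromatic): 1 H each → 2
  2 × C: no H
  2 × N: 1 H each → 2
  1 × N: 2 H
  1 × N: no H
  1 × O: no H
  Total hydrogens = 18.
Molecular formula: C13H18N4O

C13H18N4O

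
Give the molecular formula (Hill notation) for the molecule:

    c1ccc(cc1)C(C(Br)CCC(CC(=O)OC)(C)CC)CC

C19H29BrO2

Heavy atoms from the SMILES: 1 Br, 19 C, 2 O.
Implicit hydrogens by atom environment:
  5 × C: 2 H each → 10
  5 × C (aromatic): 1 H each → 5
  4 × C: 3 H each → 12
  2 × C: 1 H each → 2
  2 × C: no H
  2 × O: no H
  1 × Br: no H
  1 × C (aromatic): no H
  Total hydrogens = 29.
Molecular formula: C19H29BrO2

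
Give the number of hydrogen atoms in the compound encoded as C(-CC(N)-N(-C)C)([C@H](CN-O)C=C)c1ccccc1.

25

Hydrogens are implicit in SMILES; fill each atom to its normal valence:
  5 × C (aromatic): 1 H each → 5
  4 × C: 1 H each → 4
  3 × C: 2 H each → 6
  2 × C: 3 H each → 6
  1 × C (aromatic): no H
  1 × N: 2 H
  1 × N: 1 H
  1 × N: no H
  1 × O: 1 H
  Total hydrogens = 25.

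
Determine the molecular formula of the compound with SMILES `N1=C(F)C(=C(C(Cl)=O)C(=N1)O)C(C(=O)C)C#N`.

C9H5ClFN3O3

Heavy atoms from the SMILES: 9 C, 1 Cl, 1 F, 3 N, 3 O.
Implicit hydrogens by atom environment:
  4 × C (aromatic): no H
  3 × C: no H
  2 × N (aromatic): no H
  2 × O: no H
  1 × C: 3 H
  1 × C: 1 H
  1 × Cl: no H
  1 × F: no H
  1 × N: no H
  1 × O: 1 H
  Total hydrogens = 5.
Molecular formula: C9H5ClFN3O3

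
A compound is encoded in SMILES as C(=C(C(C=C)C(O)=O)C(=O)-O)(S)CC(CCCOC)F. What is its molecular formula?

C13H19FO5S

Heavy atoms from the SMILES: 13 C, 1 F, 5 O, 1 S.
Implicit hydrogens by atom environment:
  5 × C: 2 H each → 10
  4 × C: no H
  3 × C: 1 H each → 3
  3 × O: no H
  2 × O: 1 H each → 2
  1 × C: 3 H
  1 × F: no H
  1 × S: 1 H
  Total hydrogens = 19.
Molecular formula: C13H19FO5S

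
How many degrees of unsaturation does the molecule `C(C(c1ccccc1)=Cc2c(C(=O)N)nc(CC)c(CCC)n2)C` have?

Molecular formula from the SMILES: C20H25N3O.
DoU = (2C + 2 + N − H − X)/2 = (2·20 + 2 + 3 − 25 − 0)/2 = 20/2 = 10.
(Structurally: 2 ring(s) + 8 π bond(s) = 10.)

10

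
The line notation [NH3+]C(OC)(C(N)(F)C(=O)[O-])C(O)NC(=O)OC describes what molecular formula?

C7H14FN3O6

Heavy atoms from the SMILES: 7 C, 1 F, 3 N, 6 O.
Implicit hydrogens by atom environment:
  4 × C: no H
  4 × O: no H
  2 × C: 3 H each → 6
  1 × C: 1 H
  1 × F: no H
  1 × N (charge +1): 3 H
  1 × N: 2 H
  1 × N: 1 H
  1 × O: 1 H
  1 × O (charge -1): no H
  Total hydrogens = 14.
Molecular formula: C7H14FN3O6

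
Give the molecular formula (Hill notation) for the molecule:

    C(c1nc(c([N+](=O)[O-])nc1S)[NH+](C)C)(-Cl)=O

Heavy atoms from the SMILES: 7 C, 1 Cl, 4 N, 3 O, 1 S.
Implicit hydrogens by atom environment:
  4 × C (aromatic): no H
  2 × C: 3 H each → 6
  2 × N (aromatic): no H
  2 × O: no H
  1 × C: no H
  1 × Cl: no H
  1 × N (charge +1): 1 H
  1 × N (charge +1): no H
  1 × O (charge -1): no H
  1 × S: 1 H
  Total hydrogens = 8.
Net charge +1.
Molecular formula: C7H8ClN4O3S+

C7H8ClN4O3S+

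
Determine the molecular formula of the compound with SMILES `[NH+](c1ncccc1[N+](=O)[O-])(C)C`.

C7H10N3O2+

Heavy atoms from the SMILES: 7 C, 3 N, 2 O.
Implicit hydrogens by atom environment:
  3 × C (aromatic): 1 H each → 3
  2 × C: 3 H each → 6
  2 × C (aromatic): no H
  1 × N (charge +1): 1 H
  1 × N (aromatic): no H
  1 × N (charge +1): no H
  1 × O: no H
  1 × O (charge -1): no H
  Total hydrogens = 10.
Net charge +1.
Molecular formula: C7H10N3O2+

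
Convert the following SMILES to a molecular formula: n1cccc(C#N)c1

C6H4N2

Heavy atoms from the SMILES: 6 C, 2 N.
Implicit hydrogens by atom environment:
  4 × C (aromatic): 1 H each → 4
  1 × C (aromatic): no H
  1 × C: no H
  1 × N (aromatic): no H
  1 × N: no H
  Total hydrogens = 4.
Molecular formula: C6H4N2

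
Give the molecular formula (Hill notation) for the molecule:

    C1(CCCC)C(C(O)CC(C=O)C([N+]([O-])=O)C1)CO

C13H23NO5

Heavy atoms from the SMILES: 13 C, 1 N, 5 O.
Implicit hydrogens by atom environment:
  6 × C: 2 H each → 12
  6 × C: 1 H each → 6
  2 × O: 1 H each → 2
  2 × O: no H
  1 × C: 3 H
  1 × N (charge +1): no H
  1 × O (charge -1): no H
  Total hydrogens = 23.
Molecular formula: C13H23NO5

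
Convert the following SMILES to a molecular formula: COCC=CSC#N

Heavy atoms from the SMILES: 5 C, 1 N, 1 O, 1 S.
Implicit hydrogens by atom environment:
  2 × C: 1 H each → 2
  1 × C: 3 H
  1 × C: 2 H
  1 × C: no H
  1 × N: no H
  1 × O: no H
  1 × S: no H
  Total hydrogens = 7.
Molecular formula: C5H7NOS

C5H7NOS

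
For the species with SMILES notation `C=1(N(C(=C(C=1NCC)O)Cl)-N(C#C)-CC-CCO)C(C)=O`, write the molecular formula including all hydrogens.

Heavy atoms from the SMILES: 14 C, 1 Cl, 3 N, 3 O.
Implicit hydrogens by atom environment:
  5 × C: 2 H each → 10
  4 × C (aromatic): no H
  2 × C: 3 H each → 6
  2 × C: no H
  2 × O: 1 H each → 2
  1 × C: 1 H
  1 × Cl: no H
  1 × N: 1 H
  1 × N (aromatic): no H
  1 × N: no H
  1 × O: no H
  Total hydrogens = 20.
Molecular formula: C14H20ClN3O3

C14H20ClN3O3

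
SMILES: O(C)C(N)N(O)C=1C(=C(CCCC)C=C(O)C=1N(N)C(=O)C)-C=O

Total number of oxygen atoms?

5

The symbol for oxygen appears 5 times in the SMILES.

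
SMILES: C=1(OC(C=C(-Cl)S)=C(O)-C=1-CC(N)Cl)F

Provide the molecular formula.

Heavy atoms from the SMILES: 8 C, 2 Cl, 1 F, 1 N, 2 O, 1 S.
Implicit hydrogens by atom environment:
  4 × C (aromatic): no H
  2 × C: 1 H each → 2
  2 × Cl: no H
  1 × C: 2 H
  1 × C: no H
  1 × F: no H
  1 × N: 2 H
  1 × O: 1 H
  1 × O (aromatic): no H
  1 × S: 1 H
  Total hydrogens = 8.
Molecular formula: C8H8Cl2FNO2S

C8H8Cl2FNO2S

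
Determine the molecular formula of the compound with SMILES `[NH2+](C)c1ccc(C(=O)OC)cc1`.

C9H12NO2+

Heavy atoms from the SMILES: 9 C, 1 N, 2 O.
Implicit hydrogens by atom environment:
  4 × C (aromatic): 1 H each → 4
  2 × C: 3 H each → 6
  2 × C (aromatic): no H
  2 × O: no H
  1 × C: no H
  1 × N (charge +1): 2 H
  Total hydrogens = 12.
Net charge +1.
Molecular formula: C9H12NO2+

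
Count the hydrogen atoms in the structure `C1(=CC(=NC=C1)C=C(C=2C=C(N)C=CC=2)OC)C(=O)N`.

Hydrogens are implicit in SMILES; fill each atom to its normal valence:
  7 × C (aromatic): 1 H each → 7
  4 × C (aromatic): no H
  2 × C: no H
  2 × N: 2 H each → 4
  2 × O: no H
  1 × C: 3 H
  1 × C: 1 H
  1 × N (aromatic): no H
  Total hydrogens = 15.

15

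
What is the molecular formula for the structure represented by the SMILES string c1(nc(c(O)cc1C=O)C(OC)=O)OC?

Heavy atoms from the SMILES: 9 C, 1 N, 5 O.
Implicit hydrogens by atom environment:
  4 × C (aromatic): no H
  4 × O: no H
  2 × C: 3 H each → 6
  1 × C (aromatic): 1 H
  1 × C: 1 H
  1 × C: no H
  1 × N (aromatic): no H
  1 × O: 1 H
  Total hydrogens = 9.
Molecular formula: C9H9NO5

C9H9NO5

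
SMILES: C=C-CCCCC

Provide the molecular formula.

C7H14

Heavy atoms from the SMILES: 7 C.
Implicit hydrogens by atom environment:
  5 × C: 2 H each → 10
  1 × C: 3 H
  1 × C: 1 H
  Total hydrogens = 14.
Molecular formula: C7H14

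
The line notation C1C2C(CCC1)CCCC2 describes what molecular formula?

C10H18

Heavy atoms from the SMILES: 10 C.
Implicit hydrogens by atom environment:
  8 × C: 2 H each → 16
  2 × C: 1 H each → 2
  Total hydrogens = 18.
Molecular formula: C10H18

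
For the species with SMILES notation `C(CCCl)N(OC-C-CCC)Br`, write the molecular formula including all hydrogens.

C8H17BrClNO

Heavy atoms from the SMILES: 1 Br, 8 C, 1 Cl, 1 N, 1 O.
Implicit hydrogens by atom environment:
  7 × C: 2 H each → 14
  1 × Br: no H
  1 × C: 3 H
  1 × Cl: no H
  1 × N: no H
  1 × O: no H
  Total hydrogens = 17.
Molecular formula: C8H17BrClNO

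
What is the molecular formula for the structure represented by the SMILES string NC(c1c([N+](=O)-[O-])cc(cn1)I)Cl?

C6H5ClIN3O2

Heavy atoms from the SMILES: 6 C, 1 Cl, 1 I, 3 N, 2 O.
Implicit hydrogens by atom environment:
  3 × C (aromatic): no H
  2 × C (aromatic): 1 H each → 2
  1 × C: 1 H
  1 × Cl: no H
  1 × I: no H
  1 × N: 2 H
  1 × N (aromatic): no H
  1 × N (charge +1): no H
  1 × O: no H
  1 × O (charge -1): no H
  Total hydrogens = 5.
Molecular formula: C6H5ClIN3O2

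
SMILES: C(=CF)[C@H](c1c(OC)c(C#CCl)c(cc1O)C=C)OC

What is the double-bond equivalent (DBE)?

8

Molecular formula from the SMILES: C15H14ClFO3.
DoU = (2C + 2 + N − H − X)/2 = (2·15 + 2 + 0 − 14 − 2)/2 = 16/2 = 8.
(Structurally: 1 ring(s) + 7 π bond(s) = 8.)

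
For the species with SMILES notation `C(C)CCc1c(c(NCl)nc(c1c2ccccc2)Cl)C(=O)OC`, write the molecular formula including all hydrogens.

Heavy atoms from the SMILES: 17 C, 2 Cl, 2 N, 2 O.
Implicit hydrogens by atom environment:
  6 × C (aromatic): no H
  5 × C (aromatic): 1 H each → 5
  3 × C: 2 H each → 6
  2 × C: 3 H each → 6
  2 × Cl: no H
  2 × O: no H
  1 × C: no H
  1 × N: 1 H
  1 × N (aromatic): no H
  Total hydrogens = 18.
Molecular formula: C17H18Cl2N2O2

C17H18Cl2N2O2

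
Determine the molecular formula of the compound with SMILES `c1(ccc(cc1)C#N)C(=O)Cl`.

C8H4ClNO

Heavy atoms from the SMILES: 8 C, 1 Cl, 1 N, 1 O.
Implicit hydrogens by atom environment:
  4 × C (aromatic): 1 H each → 4
  2 × C (aromatic): no H
  2 × C: no H
  1 × Cl: no H
  1 × N: no H
  1 × O: no H
  Total hydrogens = 4.
Molecular formula: C8H4ClNO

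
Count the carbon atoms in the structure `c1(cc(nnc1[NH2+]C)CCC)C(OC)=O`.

10

The symbol for carbon appears 10 times in the SMILES. Lowercase c denotes aromatic carbon and counts toward C.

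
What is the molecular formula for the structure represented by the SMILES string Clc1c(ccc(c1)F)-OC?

Heavy atoms from the SMILES: 7 C, 1 Cl, 1 F, 1 O.
Implicit hydrogens by atom environment:
  3 × C (aromatic): 1 H each → 3
  3 × C (aromatic): no H
  1 × C: 3 H
  1 × Cl: no H
  1 × F: no H
  1 × O: no H
  Total hydrogens = 6.
Molecular formula: C7H6ClFO

C7H6ClFO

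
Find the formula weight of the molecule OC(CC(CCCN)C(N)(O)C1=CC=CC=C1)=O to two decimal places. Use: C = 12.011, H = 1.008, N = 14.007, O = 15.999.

Molecular formula: C13H20N2O3.
M = 13×12.011 + 20×1.008 + 2×14.007 + 3×15.999 = 252.31 g/mol.

252.31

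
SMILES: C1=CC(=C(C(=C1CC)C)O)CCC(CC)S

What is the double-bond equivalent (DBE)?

4

Molecular formula from the SMILES: C14H22OS.
DoU = (2C + 2 + N − H − X)/2 = (2·14 + 2 + 0 − 22 − 0)/2 = 8/2 = 4.
(Structurally: 1 ring(s) + 3 π bond(s) = 4.)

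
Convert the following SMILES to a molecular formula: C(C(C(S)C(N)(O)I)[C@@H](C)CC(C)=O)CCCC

Heavy atoms from the SMILES: 13 C, 1 I, 1 N, 2 O, 1 S.
Implicit hydrogens by atom environment:
  5 × C: 2 H each → 10
  3 × C: 3 H each → 9
  3 × C: 1 H each → 3
  2 × C: no H
  1 × I: no H
  1 × N: 2 H
  1 × O: 1 H
  1 × O: no H
  1 × S: 1 H
  Total hydrogens = 26.
Molecular formula: C13H26INO2S

C13H26INO2S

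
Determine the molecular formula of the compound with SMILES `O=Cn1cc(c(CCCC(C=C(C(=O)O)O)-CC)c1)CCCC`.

Heavy atoms from the SMILES: 18 C, 1 N, 4 O.
Implicit hydrogens by atom environment:
  7 × C: 2 H each → 14
  3 × C: 1 H each → 3
  2 × C: 3 H each → 6
  2 × C (aromatic): 1 H each → 2
  2 × C (aromatic): no H
  2 × C: no H
  2 × O: 1 H each → 2
  2 × O: no H
  1 × N (aromatic): no H
  Total hydrogens = 27.
Molecular formula: C18H27NO4

C18H27NO4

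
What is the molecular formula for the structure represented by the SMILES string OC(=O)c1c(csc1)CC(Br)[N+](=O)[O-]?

Heavy atoms from the SMILES: 1 Br, 7 C, 1 N, 4 O, 1 S.
Implicit hydrogens by atom environment:
  2 × C (aromatic): 1 H each → 2
  2 × C (aromatic): no H
  2 × O: no H
  1 × Br: no H
  1 × C: 2 H
  1 × C: 1 H
  1 × C: no H
  1 × N (charge +1): no H
  1 × O: 1 H
  1 × O (charge -1): no H
  1 × S (aromatic): no H
  Total hydrogens = 6.
Molecular formula: C7H6BrNO4S

C7H6BrNO4S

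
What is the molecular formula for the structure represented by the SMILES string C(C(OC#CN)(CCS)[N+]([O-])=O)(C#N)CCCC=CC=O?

Heavy atoms from the SMILES: 13 C, 3 N, 4 O, 1 S.
Implicit hydrogens by atom environment:
  5 × C: 2 H each → 10
  4 × C: 1 H each → 4
  4 × C: no H
  3 × O: no H
  1 × N: 2 H
  1 × N (charge +1): no H
  1 × N: no H
  1 × O (charge -1): no H
  1 × S: 1 H
  Total hydrogens = 17.
Molecular formula: C13H17N3O4S

C13H17N3O4S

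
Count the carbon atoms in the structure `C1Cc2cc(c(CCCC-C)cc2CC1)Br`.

15

The symbol for carbon appears 15 times in the SMILES. Lowercase c denotes aromatic carbon and counts toward C.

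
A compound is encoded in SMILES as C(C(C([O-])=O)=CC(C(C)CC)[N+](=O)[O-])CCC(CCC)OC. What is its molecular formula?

C16H28NO5-

Heavy atoms from the SMILES: 16 C, 1 N, 5 O.
Implicit hydrogens by atom environment:
  6 × C: 2 H each → 12
  4 × C: 3 H each → 12
  4 × C: 1 H each → 4
  3 × O: no H
  2 × C: no H
  2 × O (charge -1): no H
  1 × N (charge +1): no H
  Total hydrogens = 28.
Net charge -1.
Molecular formula: C16H28NO5-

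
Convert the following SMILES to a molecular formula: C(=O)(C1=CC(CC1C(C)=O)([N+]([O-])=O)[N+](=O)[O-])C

Heavy atoms from the SMILES: 9 C, 2 N, 6 O.
Implicit hydrogens by atom environment:
  4 × C: no H
  4 × O: no H
  2 × C: 3 H each → 6
  2 × C: 1 H each → 2
  2 × N (charge +1): no H
  2 × O (charge -1): no H
  1 × C: 2 H
  Total hydrogens = 10.
Molecular formula: C9H10N2O6

C9H10N2O6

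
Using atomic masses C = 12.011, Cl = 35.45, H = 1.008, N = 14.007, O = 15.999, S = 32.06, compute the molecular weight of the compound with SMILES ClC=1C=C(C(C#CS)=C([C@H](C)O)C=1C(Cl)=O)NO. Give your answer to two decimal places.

306.16

Molecular formula: C11H9Cl2NO3S.
M = 11×12.011 + 2×35.45 + 9×1.008 + 1×14.007 + 3×15.999 + 1×32.06 = 306.16 g/mol.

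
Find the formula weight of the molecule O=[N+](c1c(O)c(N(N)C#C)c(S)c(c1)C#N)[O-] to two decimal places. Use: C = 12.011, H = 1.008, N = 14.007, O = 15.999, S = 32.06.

250.23

Molecular formula: C9H6N4O3S.
M = 9×12.011 + 6×1.008 + 4×14.007 + 3×15.999 + 1×32.06 = 250.23 g/mol.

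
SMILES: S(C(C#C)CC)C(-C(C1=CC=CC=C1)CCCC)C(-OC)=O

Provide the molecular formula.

C19H26O2S

Heavy atoms from the SMILES: 19 C, 2 O, 1 S.
Implicit hydrogens by atom environment:
  5 × C (aromatic): 1 H each → 5
  4 × C: 2 H each → 8
  4 × C: 1 H each → 4
  3 × C: 3 H each → 9
  2 × C: no H
  2 × O: no H
  1 × C (aromatic): no H
  1 × S: no H
  Total hydrogens = 26.
Molecular formula: C19H26O2S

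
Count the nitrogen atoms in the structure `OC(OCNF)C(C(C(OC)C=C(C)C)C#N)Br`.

2

The symbol for nitrogen appears 2 times in the SMILES.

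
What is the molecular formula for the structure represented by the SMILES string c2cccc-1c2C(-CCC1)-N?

Heavy atoms from the SMILES: 10 C, 1 N.
Implicit hydrogens by atom environment:
  4 × C (aromatic): 1 H each → 4
  3 × C: 2 H each → 6
  2 × C (aromatic): no H
  1 × C: 1 H
  1 × N: 2 H
  Total hydrogens = 13.
Molecular formula: C10H13N

C10H13N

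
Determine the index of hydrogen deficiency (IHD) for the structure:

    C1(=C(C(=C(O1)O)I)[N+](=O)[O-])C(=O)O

Molecular formula from the SMILES: C5H2INO6.
DoU = (2C + 2 + N − H − X)/2 = (2·5 + 2 + 1 − 2 − 1)/2 = 10/2 = 5.
(Structurally: 1 ring(s) + 4 π bond(s) = 5.)

5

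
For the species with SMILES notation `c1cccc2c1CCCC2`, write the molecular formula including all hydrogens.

C10H12

Heavy atoms from the SMILES: 10 C.
Implicit hydrogens by atom environment:
  4 × C: 2 H each → 8
  4 × C (aromatic): 1 H each → 4
  2 × C (aromatic): no H
  Total hydrogens = 12.
Molecular formula: C10H12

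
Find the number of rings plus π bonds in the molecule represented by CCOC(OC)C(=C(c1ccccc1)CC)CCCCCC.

5

Molecular formula from the SMILES: C20H32O2.
DoU = (2C + 2 + N − H − X)/2 = (2·20 + 2 + 0 − 32 − 0)/2 = 10/2 = 5.
(Structurally: 1 ring(s) + 4 π bond(s) = 5.)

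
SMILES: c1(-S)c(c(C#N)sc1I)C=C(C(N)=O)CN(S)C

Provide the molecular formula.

Heavy atoms from the SMILES: 10 C, 1 I, 3 N, 1 O, 3 S.
Implicit hydrogens by atom environment:
  4 × C (aromatic): no H
  3 × C: no H
  2 × N: no H
  2 × S: 1 H each → 2
  1 × C: 3 H
  1 × C: 2 H
  1 × C: 1 H
  1 × I: no H
  1 × N: 2 H
  1 × O: no H
  1 × S (aromatic): no H
  Total hydrogens = 10.
Molecular formula: C10H10IN3OS3

C10H10IN3OS3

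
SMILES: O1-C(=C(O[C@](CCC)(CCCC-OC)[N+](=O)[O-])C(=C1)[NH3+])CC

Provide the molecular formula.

Heavy atoms from the SMILES: 15 C, 2 N, 5 O.
Implicit hydrogens by atom environment:
  7 × C: 2 H each → 14
  3 × C: 3 H each → 9
  3 × C (aromatic): no H
  3 × O: no H
  1 × C (aromatic): 1 H
  1 × C: no H
  1 × N (charge +1): 3 H
  1 × N (charge +1): no H
  1 × O (aromatic): no H
  1 × O (charge -1): no H
  Total hydrogens = 27.
Net charge +1.
Molecular formula: C15H27N2O5+

C15H27N2O5+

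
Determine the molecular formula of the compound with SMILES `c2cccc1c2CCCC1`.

C10H12

Heavy atoms from the SMILES: 10 C.
Implicit hydrogens by atom environment:
  4 × C: 2 H each → 8
  4 × C (aromatic): 1 H each → 4
  2 × C (aromatic): no H
  Total hydrogens = 12.
Molecular formula: C10H12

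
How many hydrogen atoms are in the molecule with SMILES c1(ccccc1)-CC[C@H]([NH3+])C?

Hydrogens are implicit in SMILES; fill each atom to its normal valence:
  5 × C (aromatic): 1 H each → 5
  2 × C: 2 H each → 4
  1 × C: 3 H
  1 × C: 1 H
  1 × C (aromatic): no H
  1 × N (charge +1): 3 H
  Total hydrogens = 16.

16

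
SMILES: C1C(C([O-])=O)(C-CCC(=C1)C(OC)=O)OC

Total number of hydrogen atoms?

15

Hydrogens are implicit in SMILES; fill each atom to its normal valence:
  4 × C: 2 H each → 8
  4 × C: no H
  4 × O: no H
  2 × C: 3 H each → 6
  1 × C: 1 H
  1 × O (charge -1): no H
  Total hydrogens = 15.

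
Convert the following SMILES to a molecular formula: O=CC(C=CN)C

Heavy atoms from the SMILES: 5 C, 1 N, 1 O.
Implicit hydrogens by atom environment:
  4 × C: 1 H each → 4
  1 × C: 3 H
  1 × N: 2 H
  1 × O: no H
  Total hydrogens = 9.
Molecular formula: C5H9NO

C5H9NO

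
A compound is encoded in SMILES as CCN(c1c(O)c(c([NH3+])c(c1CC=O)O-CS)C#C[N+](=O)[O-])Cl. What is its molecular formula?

C13H15ClN3O5S+

Heavy atoms from the SMILES: 13 C, 1 Cl, 3 N, 5 O, 1 S.
Implicit hydrogens by atom environment:
  6 × C (aromatic): no H
  3 × C: 2 H each → 6
  3 × O: no H
  2 × C: no H
  1 × C: 3 H
  1 × C: 1 H
  1 × Cl: no H
  1 × N (charge +1): 3 H
  1 × N: no H
  1 × N (charge +1): no H
  1 × O: 1 H
  1 × O (charge -1): no H
  1 × S: 1 H
  Total hydrogens = 15.
Net charge +1.
Molecular formula: C13H15ClN3O5S+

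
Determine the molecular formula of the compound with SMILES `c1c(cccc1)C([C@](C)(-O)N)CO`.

Heavy atoms from the SMILES: 10 C, 1 N, 2 O.
Implicit hydrogens by atom environment:
  5 × C (aromatic): 1 H each → 5
  2 × O: 1 H each → 2
  1 × C: 3 H
  1 × C: 2 H
  1 × C: 1 H
  1 × C: no H
  1 × C (aromatic): no H
  1 × N: 2 H
  Total hydrogens = 15.
Molecular formula: C10H15NO2

C10H15NO2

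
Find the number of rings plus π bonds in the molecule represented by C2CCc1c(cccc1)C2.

5

Molecular formula from the SMILES: C10H12.
DoU = (2C + 2 + N − H − X)/2 = (2·10 + 2 + 0 − 12 − 0)/2 = 10/2 = 5.
(Structurally: 2 ring(s) + 3 π bond(s) = 5.)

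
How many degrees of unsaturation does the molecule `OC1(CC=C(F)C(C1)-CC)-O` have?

2

Molecular formula from the SMILES: C8H13FO2.
DoU = (2C + 2 + N − H − X)/2 = (2·8 + 2 + 0 − 13 − 1)/2 = 4/2 = 2.
(Structurally: 1 ring(s) + 1 π bond(s) = 2.)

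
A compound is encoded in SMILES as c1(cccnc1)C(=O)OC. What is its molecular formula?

Heavy atoms from the SMILES: 7 C, 1 N, 2 O.
Implicit hydrogens by atom environment:
  4 × C (aromatic): 1 H each → 4
  2 × O: no H
  1 × C: 3 H
  1 × C (aromatic): no H
  1 × C: no H
  1 × N (aromatic): no H
  Total hydrogens = 7.
Molecular formula: C7H7NO2

C7H7NO2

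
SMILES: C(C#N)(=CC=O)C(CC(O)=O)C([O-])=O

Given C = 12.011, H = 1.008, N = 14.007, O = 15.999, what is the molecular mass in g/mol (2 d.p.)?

196.14

Molecular formula: C8H6NO5-.
M = 8×12.011 + 6×1.008 + 1×14.007 + 5×15.999 = 196.14 g/mol.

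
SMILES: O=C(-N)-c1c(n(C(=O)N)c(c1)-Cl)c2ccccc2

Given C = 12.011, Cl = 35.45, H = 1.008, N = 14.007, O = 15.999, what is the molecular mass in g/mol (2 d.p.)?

263.68

Molecular formula: C12H10ClN3O2.
M = 12×12.011 + 1×35.45 + 10×1.008 + 3×14.007 + 2×15.999 = 263.68 g/mol.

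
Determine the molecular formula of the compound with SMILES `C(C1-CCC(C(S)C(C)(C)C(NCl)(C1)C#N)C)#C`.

Heavy atoms from the SMILES: 14 C, 1 Cl, 2 N, 1 S.
Implicit hydrogens by atom environment:
  4 × C: 1 H each → 4
  4 × C: no H
  3 × C: 3 H each → 9
  3 × C: 2 H each → 6
  1 × Cl: no H
  1 × N: 1 H
  1 × N: no H
  1 × S: 1 H
  Total hydrogens = 21.
Molecular formula: C14H21ClN2S

C14H21ClN2S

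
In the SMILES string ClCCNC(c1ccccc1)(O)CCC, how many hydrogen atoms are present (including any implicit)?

Hydrogens are implicit in SMILES; fill each atom to its normal valence:
  5 × C (aromatic): 1 H each → 5
  4 × C: 2 H each → 8
  1 × C: 3 H
  1 × C: no H
  1 × C (aromatic): no H
  1 × Cl: no H
  1 × N: 1 H
  1 × O: 1 H
  Total hydrogens = 18.

18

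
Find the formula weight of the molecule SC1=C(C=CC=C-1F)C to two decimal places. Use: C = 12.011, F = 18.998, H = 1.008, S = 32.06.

142.19

Molecular formula: C7H7FS.
M = 7×12.011 + 1×18.998 + 7×1.008 + 1×32.06 = 142.19 g/mol.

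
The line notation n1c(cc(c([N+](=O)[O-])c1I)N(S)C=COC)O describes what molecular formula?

Heavy atoms from the SMILES: 8 C, 1 I, 3 N, 4 O, 1 S.
Implicit hydrogens by atom environment:
  4 × C (aromatic): no H
  2 × C: 1 H each → 2
  2 × O: no H
  1 × C: 3 H
  1 × C (aromatic): 1 H
  1 × I: no H
  1 × N (aromatic): no H
  1 × N: no H
  1 × N (charge +1): no H
  1 × O: 1 H
  1 × O (charge -1): no H
  1 × S: 1 H
  Total hydrogens = 8.
Molecular formula: C8H8IN3O4S

C8H8IN3O4S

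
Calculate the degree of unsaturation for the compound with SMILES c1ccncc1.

4

Molecular formula from the SMILES: C5H5N.
DoU = (2C + 2 + N − H − X)/2 = (2·5 + 2 + 1 − 5 − 0)/2 = 8/2 = 4.
(Structurally: 1 ring(s) + 3 π bond(s) = 4.)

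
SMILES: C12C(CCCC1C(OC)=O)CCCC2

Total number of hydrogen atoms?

20

Hydrogens are implicit in SMILES; fill each atom to its normal valence:
  7 × C: 2 H each → 14
  3 × C: 1 H each → 3
  2 × O: no H
  1 × C: 3 H
  1 × C: no H
  Total hydrogens = 20.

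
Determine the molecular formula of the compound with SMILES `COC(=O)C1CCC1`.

Heavy atoms from the SMILES: 6 C, 2 O.
Implicit hydrogens by atom environment:
  3 × C: 2 H each → 6
  2 × O: no H
  1 × C: 3 H
  1 × C: 1 H
  1 × C: no H
  Total hydrogens = 10.
Molecular formula: C6H10O2

C6H10O2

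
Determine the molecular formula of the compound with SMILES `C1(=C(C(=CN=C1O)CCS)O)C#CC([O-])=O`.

Heavy atoms from the SMILES: 10 C, 1 N, 4 O, 1 S.
Implicit hydrogens by atom environment:
  4 × C (aromatic): no H
  3 × C: no H
  2 × C: 2 H each → 4
  2 × O: 1 H each → 2
  1 × C (aromatic): 1 H
  1 × N (aromatic): no H
  1 × O: no H
  1 × O (charge -1): no H
  1 × S: 1 H
  Total hydrogens = 8.
Net charge -1.
Molecular formula: C10H8NO4S-

C10H8NO4S-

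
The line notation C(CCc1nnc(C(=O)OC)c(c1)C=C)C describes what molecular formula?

Heavy atoms from the SMILES: 12 C, 2 N, 2 O.
Implicit hydrogens by atom environment:
  4 × C: 2 H each → 8
  3 × C (aromatic): no H
  2 × C: 3 H each → 6
  2 × N (aromatic): no H
  2 × O: no H
  1 × C (aromatic): 1 H
  1 × C: 1 H
  1 × C: no H
  Total hydrogens = 16.
Molecular formula: C12H16N2O2

C12H16N2O2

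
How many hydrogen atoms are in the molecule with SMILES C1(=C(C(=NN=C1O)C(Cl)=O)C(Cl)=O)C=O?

2

Hydrogens are implicit in SMILES; fill each atom to its normal valence:
  4 × C (aromatic): no H
  3 × O: no H
  2 × C: no H
  2 × Cl: no H
  2 × N (aromatic): no H
  1 × C: 1 H
  1 × O: 1 H
  Total hydrogens = 2.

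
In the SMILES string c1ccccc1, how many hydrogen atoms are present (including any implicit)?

Hydrogens are implicit in SMILES; fill each atom to its normal valence:
  6 × C (aromatic): 1 H each → 6
  Total hydrogens = 6.

6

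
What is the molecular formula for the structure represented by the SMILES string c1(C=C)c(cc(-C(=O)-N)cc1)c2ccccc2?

C15H13NO

Heavy atoms from the SMILES: 15 C, 1 N, 1 O.
Implicit hydrogens by atom environment:
  8 × C (aromatic): 1 H each → 8
  4 × C (aromatic): no H
  1 × C: 2 H
  1 × C: 1 H
  1 × C: no H
  1 × N: 2 H
  1 × O: no H
  Total hydrogens = 13.
Molecular formula: C15H13NO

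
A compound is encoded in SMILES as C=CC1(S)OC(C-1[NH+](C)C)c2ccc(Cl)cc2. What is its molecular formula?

C13H17ClNOS+

Heavy atoms from the SMILES: 13 C, 1 Cl, 1 N, 1 O, 1 S.
Implicit hydrogens by atom environment:
  4 × C (aromatic): 1 H each → 4
  3 × C: 1 H each → 3
  2 × C: 3 H each → 6
  2 × C (aromatic): no H
  1 × C: 2 H
  1 × C: no H
  1 × Cl: no H
  1 × N (charge +1): 1 H
  1 × O: no H
  1 × S: 1 H
  Total hydrogens = 17.
Net charge +1.
Molecular formula: C13H17ClNOS+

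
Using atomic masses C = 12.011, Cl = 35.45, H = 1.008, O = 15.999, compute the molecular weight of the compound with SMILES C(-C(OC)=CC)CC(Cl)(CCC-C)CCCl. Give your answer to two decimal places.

Molecular formula: C13H24Cl2O.
M = 13×12.011 + 2×35.45 + 24×1.008 + 1×15.999 = 267.23 g/mol.

267.23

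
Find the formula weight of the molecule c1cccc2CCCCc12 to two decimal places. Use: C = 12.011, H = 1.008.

Molecular formula: C10H12.
M = 10×12.011 + 12×1.008 = 132.21 g/mol.

132.21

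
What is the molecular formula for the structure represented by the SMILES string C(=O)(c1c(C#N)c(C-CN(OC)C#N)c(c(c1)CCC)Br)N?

Heavy atoms from the SMILES: 1 Br, 15 C, 4 N, 2 O.
Implicit hydrogens by atom environment:
  5 × C (aromatic): no H
  4 × C: 2 H each → 8
  3 × C: no H
  3 × N: no H
  2 × C: 3 H each → 6
  2 × O: no H
  1 × Br: no H
  1 × C (aromatic): 1 H
  1 × N: 2 H
  Total hydrogens = 17.
Molecular formula: C15H17BrN4O2

C15H17BrN4O2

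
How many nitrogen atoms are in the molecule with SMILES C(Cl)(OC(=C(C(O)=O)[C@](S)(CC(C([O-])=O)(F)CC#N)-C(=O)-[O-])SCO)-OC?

1

The symbol for nitrogen appears 1 time in the SMILES.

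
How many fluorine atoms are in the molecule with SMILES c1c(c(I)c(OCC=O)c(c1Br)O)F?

The symbol for fluorine appears 1 time in the SMILES.

1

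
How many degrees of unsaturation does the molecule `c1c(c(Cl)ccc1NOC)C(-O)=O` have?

Molecular formula from the SMILES: C8H8ClNO3.
DoU = (2C + 2 + N − H − X)/2 = (2·8 + 2 + 1 − 8 − 1)/2 = 10/2 = 5.
(Structurally: 1 ring(s) + 4 π bond(s) = 5.)

5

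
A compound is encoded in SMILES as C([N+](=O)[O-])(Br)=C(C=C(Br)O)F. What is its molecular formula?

C4H2Br2FNO3

Heavy atoms from the SMILES: 2 Br, 4 C, 1 F, 1 N, 3 O.
Implicit hydrogens by atom environment:
  3 × C: no H
  2 × Br: no H
  1 × C: 1 H
  1 × F: no H
  1 × N (charge +1): no H
  1 × O: 1 H
  1 × O: no H
  1 × O (charge -1): no H
  Total hydrogens = 2.
Molecular formula: C4H2Br2FNO3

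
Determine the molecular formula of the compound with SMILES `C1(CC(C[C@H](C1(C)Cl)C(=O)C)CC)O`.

Heavy atoms from the SMILES: 11 C, 1 Cl, 2 O.
Implicit hydrogens by atom environment:
  3 × C: 3 H each → 9
  3 × C: 2 H each → 6
  3 × C: 1 H each → 3
  2 × C: no H
  1 × Cl: no H
  1 × O: 1 H
  1 × O: no H
  Total hydrogens = 19.
Molecular formula: C11H19ClO2

C11H19ClO2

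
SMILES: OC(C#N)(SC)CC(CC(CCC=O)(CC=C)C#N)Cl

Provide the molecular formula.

Heavy atoms from the SMILES: 14 C, 1 Cl, 2 N, 2 O, 1 S.
Implicit hydrogens by atom environment:
  6 × C: 2 H each → 12
  4 × C: no H
  3 × C: 1 H each → 3
  2 × N: no H
  1 × C: 3 H
  1 × Cl: no H
  1 × O: 1 H
  1 × O: no H
  1 × S: no H
  Total hydrogens = 19.
Molecular formula: C14H19ClN2O2S

C14H19ClN2O2S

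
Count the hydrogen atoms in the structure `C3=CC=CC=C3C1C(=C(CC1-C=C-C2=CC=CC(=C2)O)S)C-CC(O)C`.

26

Hydrogens are implicit in SMILES; fill each atom to its normal valence:
  9 × C (aromatic): 1 H each → 9
  5 × C: 1 H each → 5
  3 × C: 2 H each → 6
  3 × C (aromatic): no H
  2 × C: no H
  2 × O: 1 H each → 2
  1 × C: 3 H
  1 × S: 1 H
  Total hydrogens = 26.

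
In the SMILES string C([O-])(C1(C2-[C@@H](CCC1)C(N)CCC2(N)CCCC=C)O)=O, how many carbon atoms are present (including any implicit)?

16

The symbol for carbon appears 16 times in the SMILES.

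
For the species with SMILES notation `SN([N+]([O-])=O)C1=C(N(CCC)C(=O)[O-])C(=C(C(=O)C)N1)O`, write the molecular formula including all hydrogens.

Heavy atoms from the SMILES: 10 C, 4 N, 6 O, 1 S.
Implicit hydrogens by atom environment:
  4 × C (aromatic): no H
  3 × O: no H
  2 × C: 3 H each → 6
  2 × C: 2 H each → 4
  2 × C: no H
  2 × N: no H
  2 × O (charge -1): no H
  1 × N (aromatic): 1 H
  1 × N (charge +1): no H
  1 × O: 1 H
  1 × S: 1 H
  Total hydrogens = 13.
Net charge -1.
Molecular formula: C10H13N4O6S-

C10H13N4O6S-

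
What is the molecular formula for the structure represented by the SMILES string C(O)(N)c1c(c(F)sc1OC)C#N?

Heavy atoms from the SMILES: 7 C, 1 F, 2 N, 2 O, 1 S.
Implicit hydrogens by atom environment:
  4 × C (aromatic): no H
  1 × C: 3 H
  1 × C: 1 H
  1 × C: no H
  1 × F: no H
  1 × N: 2 H
  1 × N: no H
  1 × O: 1 H
  1 × O: no H
  1 × S (aromatic): no H
  Total hydrogens = 7.
Molecular formula: C7H7FN2O2S

C7H7FN2O2S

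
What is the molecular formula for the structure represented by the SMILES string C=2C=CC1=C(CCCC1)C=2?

C10H12

Heavy atoms from the SMILES: 10 C.
Implicit hydrogens by atom environment:
  4 × C: 2 H each → 8
  4 × C (aromatic): 1 H each → 4
  2 × C (aromatic): no H
  Total hydrogens = 12.
Molecular formula: C10H12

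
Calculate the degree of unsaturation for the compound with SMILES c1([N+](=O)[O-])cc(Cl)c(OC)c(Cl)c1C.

5

Molecular formula from the SMILES: C8H7Cl2NO3.
DoU = (2C + 2 + N − H − X)/2 = (2·8 + 2 + 1 − 7 − 2)/2 = 10/2 = 5.
(Structurally: 1 ring(s) + 4 π bond(s) = 5.)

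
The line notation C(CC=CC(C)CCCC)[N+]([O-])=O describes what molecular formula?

Heavy atoms from the SMILES: 10 C, 1 N, 2 O.
Implicit hydrogens by atom environment:
  5 × C: 2 H each → 10
  3 × C: 1 H each → 3
  2 × C: 3 H each → 6
  1 × N (charge +1): no H
  1 × O: no H
  1 × O (charge -1): no H
  Total hydrogens = 19.
Molecular formula: C10H19NO2

C10H19NO2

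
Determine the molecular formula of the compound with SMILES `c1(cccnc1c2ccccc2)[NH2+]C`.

C12H13N2+

Heavy atoms from the SMILES: 12 C, 2 N.
Implicit hydrogens by atom environment:
  8 × C (aromatic): 1 H each → 8
  3 × C (aromatic): no H
  1 × C: 3 H
  1 × N (charge +1): 2 H
  1 × N (aromatic): no H
  Total hydrogens = 13.
Net charge +1.
Molecular formula: C12H13N2+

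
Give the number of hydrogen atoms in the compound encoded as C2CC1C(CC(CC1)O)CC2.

Hydrogens are implicit in SMILES; fill each atom to its normal valence:
  7 × C: 2 H each → 14
  3 × C: 1 H each → 3
  1 × O: 1 H
  Total hydrogens = 18.

18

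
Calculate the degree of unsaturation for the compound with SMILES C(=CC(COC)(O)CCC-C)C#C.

Molecular formula from the SMILES: C11H18O2.
DoU = (2C + 2 + N − H − X)/2 = (2·11 + 2 + 0 − 18 − 0)/2 = 6/2 = 3.
(Structurally: 0 ring(s) + 3 π bond(s) = 3.)

3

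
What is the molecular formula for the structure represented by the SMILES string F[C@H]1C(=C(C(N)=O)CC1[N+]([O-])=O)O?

C6H7FN2O4

Heavy atoms from the SMILES: 6 C, 1 F, 2 N, 4 O.
Implicit hydrogens by atom environment:
  3 × C: no H
  2 × C: 1 H each → 2
  2 × O: no H
  1 × C: 2 H
  1 × F: no H
  1 × N: 2 H
  1 × N (charge +1): no H
  1 × O: 1 H
  1 × O (charge -1): no H
  Total hydrogens = 7.
Molecular formula: C6H7FN2O4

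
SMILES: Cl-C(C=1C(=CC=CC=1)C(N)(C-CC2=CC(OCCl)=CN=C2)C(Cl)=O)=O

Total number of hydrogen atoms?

Hydrogens are implicit in SMILES; fill each atom to its normal valence:
  7 × C (aromatic): 1 H each → 7
  4 × C (aromatic): no H
  3 × C: 2 H each → 6
  3 × C: no H
  3 × Cl: no H
  3 × O: no H
  1 × N: 2 H
  1 × N (aromatic): no H
  Total hydrogens = 15.

15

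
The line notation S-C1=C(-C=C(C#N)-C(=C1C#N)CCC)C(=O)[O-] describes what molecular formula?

Heavy atoms from the SMILES: 12 C, 2 N, 2 O, 1 S.
Implicit hydrogens by atom environment:
  5 × C (aromatic): no H
  3 × C: no H
  2 × C: 2 H each → 4
  2 × N: no H
  1 × C: 3 H
  1 × C (aromatic): 1 H
  1 × O: no H
  1 × O (charge -1): no H
  1 × S: 1 H
  Total hydrogens = 9.
Net charge -1.
Molecular formula: C12H9N2O2S-

C12H9N2O2S-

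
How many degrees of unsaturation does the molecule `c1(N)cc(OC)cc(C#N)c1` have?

6

Molecular formula from the SMILES: C8H8N2O.
DoU = (2C + 2 + N − H − X)/2 = (2·8 + 2 + 2 − 8 − 0)/2 = 12/2 = 6.
(Structurally: 1 ring(s) + 5 π bond(s) = 6.)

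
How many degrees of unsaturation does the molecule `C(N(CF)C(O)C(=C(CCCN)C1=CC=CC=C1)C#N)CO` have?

Molecular formula from the SMILES: C16H22FN3O2.
DoU = (2C + 2 + N − H − X)/2 = (2·16 + 2 + 3 − 22 − 1)/2 = 14/2 = 7.
(Structurally: 1 ring(s) + 6 π bond(s) = 7.)

7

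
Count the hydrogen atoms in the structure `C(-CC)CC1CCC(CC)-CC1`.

24

Hydrogens are implicit in SMILES; fill each atom to its normal valence:
  8 × C: 2 H each → 16
  2 × C: 3 H each → 6
  2 × C: 1 H each → 2
  Total hydrogens = 24.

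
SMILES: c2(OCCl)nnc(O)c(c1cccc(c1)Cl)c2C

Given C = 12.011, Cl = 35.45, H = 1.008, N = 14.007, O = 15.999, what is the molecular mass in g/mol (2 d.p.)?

285.12

Molecular formula: C12H10Cl2N2O2.
M = 12×12.011 + 2×35.45 + 10×1.008 + 2×14.007 + 2×15.999 = 285.12 g/mol.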